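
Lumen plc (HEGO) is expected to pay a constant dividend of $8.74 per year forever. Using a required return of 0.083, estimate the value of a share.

$105.30

Zero-growth DDM (perpetuity): P₀ = D/r = 8.74 / 0.083 = 105.3012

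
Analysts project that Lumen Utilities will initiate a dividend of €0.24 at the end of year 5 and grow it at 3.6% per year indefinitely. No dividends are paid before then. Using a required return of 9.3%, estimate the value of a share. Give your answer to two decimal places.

€2.95

Deferred-dividend DDM. At t=4 the remaining stream is a growing perpetuity with first payment D_5 = 0.24.
V_4 = D_5/(r−g) = 0.24/(0.093−0.036) = 4.2105
P₀ = V_4/(1+r)^4 = 4.2105/(1+0.093)^4 = 2.9502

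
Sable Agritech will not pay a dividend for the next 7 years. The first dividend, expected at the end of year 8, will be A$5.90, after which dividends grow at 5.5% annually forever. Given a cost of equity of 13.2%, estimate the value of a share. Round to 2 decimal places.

A$32.17

Deferred-dividend DDM. At t=7 the remaining stream is a growing perpetuity with first payment D_8 = 5.90.
V_7 = D_8/(r−g) = 5.90/(0.132−0.055) = 76.6234
P₀ = V_7/(1+r)^7 = 76.6234/(1+0.132)^7 = 32.1689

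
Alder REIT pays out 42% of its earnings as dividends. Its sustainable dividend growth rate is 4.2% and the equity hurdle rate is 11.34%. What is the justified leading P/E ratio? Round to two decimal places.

Justified leading P/E = b/(r−g) = 0.42/(0.1134−0.042) = 5.8824

5.88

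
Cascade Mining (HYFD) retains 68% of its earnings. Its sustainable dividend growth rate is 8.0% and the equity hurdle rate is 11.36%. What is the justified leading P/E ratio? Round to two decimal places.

9.52

Payout ratio b = 1 − 0.68 = 0.32.
Justified leading P/E = b/(r−g) = 0.32/(0.1136−0.08) = 9.5238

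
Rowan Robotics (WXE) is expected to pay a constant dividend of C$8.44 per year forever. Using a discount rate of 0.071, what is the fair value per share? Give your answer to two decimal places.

Zero-growth DDM (perpetuity): P₀ = D/r = 8.44 / 0.071 = 118.8732

C$118.87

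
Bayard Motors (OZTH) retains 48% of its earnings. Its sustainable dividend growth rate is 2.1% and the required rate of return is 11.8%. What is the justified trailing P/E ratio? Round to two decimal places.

5.47

Payout ratio b = 1 − 0.48 = 0.52.
Justified trailing P/E = b(1+g)/(r−g) = 0.52×(1+0.021)/(0.118−0.021) = 5.4734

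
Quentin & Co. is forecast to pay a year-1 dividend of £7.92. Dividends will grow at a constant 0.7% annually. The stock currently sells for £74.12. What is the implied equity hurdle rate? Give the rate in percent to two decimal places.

11.39%

Rearranging the constant-growth DDM: r = D₁/P₀ + g.
r = 7.9200 / 74.12 + 0.007 = 0.10685 + 0.007 = 0.11385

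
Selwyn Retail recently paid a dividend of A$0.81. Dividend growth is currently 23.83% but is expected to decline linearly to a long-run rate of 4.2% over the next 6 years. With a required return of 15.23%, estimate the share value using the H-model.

H-model: P₀ = D₀[(1+g_L) + H(g_S−g_L)]/(r−g_L), with H = 6/2 = 3.
P₀ = 0.81 × [(1+0.042) + 3×(0.2383−0.042)] / (0.1523−0.042)
   = 0.81 × 1.6309 / 0.1103 = 11.9767

A$11.98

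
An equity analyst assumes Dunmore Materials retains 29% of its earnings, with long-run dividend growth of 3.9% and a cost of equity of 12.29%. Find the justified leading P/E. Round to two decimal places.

Payout ratio b = 1 − 0.29 = 0.71.
Justified leading P/E = b/(r−g) = 0.71/(0.1229−0.039) = 8.4625

8.46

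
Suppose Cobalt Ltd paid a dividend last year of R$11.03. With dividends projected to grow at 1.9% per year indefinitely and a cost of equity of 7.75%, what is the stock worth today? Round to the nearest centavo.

R$192.13

Gordon growth model: P₀ = D₁/(r − g). D₁ = 11.03 × (1 + 0.019) = 11.2396.
P₀ = 11.2396 / (0.0775 − 0.019) = 11.2396 / 0.0585 = 192.1294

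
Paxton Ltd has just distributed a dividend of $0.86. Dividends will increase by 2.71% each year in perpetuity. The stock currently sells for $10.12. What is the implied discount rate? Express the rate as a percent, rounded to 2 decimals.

11.44%

Rearranging the constant-growth DDM: r = D₁/P₀ + g.
D₁ = 0.86 × (1 + 0.0271) = 0.8833.
r = 0.8833 / 10.12 + 0.0271 = 0.08728 + 0.0271 = 0.11438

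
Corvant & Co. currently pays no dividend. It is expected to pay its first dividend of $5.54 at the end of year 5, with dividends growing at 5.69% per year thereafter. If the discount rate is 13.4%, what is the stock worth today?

$43.45

Deferred-dividend DDM. At t=4 the remaining stream is a growing perpetuity with first payment D_5 = 5.54.
V_4 = D_5/(r−g) = 5.54/(0.134−0.0569) = 71.8547
P₀ = V_4/(1+r)^4 = 71.8547/(1+0.134)^4 = 43.4513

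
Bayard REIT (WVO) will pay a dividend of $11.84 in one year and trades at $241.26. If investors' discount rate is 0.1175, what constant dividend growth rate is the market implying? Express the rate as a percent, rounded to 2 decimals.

From P₀ = D₁/(r − g), the implied growth is g = r − D₁/P₀.
g = 0.1175 − 11.84/241.26 = 0.1175 − 0.04908 = 0.06842

6.84%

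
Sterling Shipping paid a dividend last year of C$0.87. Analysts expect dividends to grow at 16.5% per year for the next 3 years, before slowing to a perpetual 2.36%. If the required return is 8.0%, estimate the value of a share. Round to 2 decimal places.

Two-stage DDM. Project D₁…D_3 at 0.165, terminal growth 0.0236, discount at r = 0.08.
D_1 = 1.0135
D_2 = 1.1808
D_3 = 1.3756
Terminal value at t=3: TV = D_4/(r−g) = 1.4081/(0.08−0.0236) = 24.9660
P₀ = 1.0135/(1+0.08)^1 + 1.1808/(1+0.08)^2 + 1.3756/(1+0.08)^3 + 24.9660/(1+0.08)^3 = 22.8616

C$22.86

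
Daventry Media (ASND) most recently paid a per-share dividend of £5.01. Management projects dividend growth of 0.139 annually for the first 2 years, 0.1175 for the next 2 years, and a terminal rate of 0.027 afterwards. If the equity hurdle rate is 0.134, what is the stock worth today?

Three-stage DDM. Project D₁…D_4; terminal Gordon value at t=4 with g = 0.027; discount at r = 0.134.
D_1 = 5.7064
D_2 = 6.4996
D_3 = 7.2633
D_4 = 8.1167
TV_4 = 8.3359/(0.134−0.027) = 77.9053
P₀ = Σ Dₜ/(1+r)ᵗ + TV_4/(1+r)^4 = 67.0855

£67.09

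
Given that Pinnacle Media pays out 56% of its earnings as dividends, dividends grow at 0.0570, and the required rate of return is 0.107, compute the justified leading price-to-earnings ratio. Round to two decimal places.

11.20

Justified leading P/E = b/(r−g) = 0.56/(0.107−0.057) = 11.2000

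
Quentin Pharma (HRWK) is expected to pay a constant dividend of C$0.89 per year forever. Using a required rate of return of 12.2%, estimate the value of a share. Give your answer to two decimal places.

C$7.30

Zero-growth DDM (perpetuity): P₀ = D/r = 0.89 / 0.122 = 7.2951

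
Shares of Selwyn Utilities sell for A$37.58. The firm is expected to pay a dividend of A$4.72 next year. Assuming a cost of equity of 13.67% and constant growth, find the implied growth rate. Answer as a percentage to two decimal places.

From P₀ = D₁/(r − g), the implied growth is g = r − D₁/P₀.
g = 0.1367 − 4.72/37.58 = 0.1367 − 0.12560 = 0.01110

1.11%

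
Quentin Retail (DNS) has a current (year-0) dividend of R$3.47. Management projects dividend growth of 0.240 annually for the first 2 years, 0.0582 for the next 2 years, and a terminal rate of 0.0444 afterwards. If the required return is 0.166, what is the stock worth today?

R$42.17

Three-stage DDM. Project D₁…D_4; terminal Gordon value at t=4 with g = 0.0444; discount at r = 0.166.
D_1 = 4.3028
D_2 = 5.3355
D_3 = 5.6460
D_4 = 5.9746
TV_4 = 6.2399/(0.166−0.0444) = 51.3147
P₀ = Σ Dₜ/(1+r)ᵗ + TV_4/(1+r)^4 = 42.1704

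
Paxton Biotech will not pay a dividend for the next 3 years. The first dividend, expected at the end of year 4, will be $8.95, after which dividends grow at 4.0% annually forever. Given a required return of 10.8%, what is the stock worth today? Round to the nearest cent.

Deferred-dividend DDM. At t=3 the remaining stream is a growing perpetuity with first payment D_4 = 8.95.
V_3 = D_4/(r−g) = 8.95/(0.108−0.04) = 131.6176
P₀ = V_3/(1+r)^3 = 131.6176/(1+0.108)^3 = 96.7598

$96.76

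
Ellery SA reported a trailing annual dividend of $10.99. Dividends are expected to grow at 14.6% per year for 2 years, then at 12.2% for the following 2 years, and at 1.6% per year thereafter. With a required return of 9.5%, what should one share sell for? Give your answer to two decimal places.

Three-stage DDM. Project D₁…D_4; terminal Gordon value at t=4 with g = 0.016; discount at r = 0.095.
D_1 = 12.5945
D_2 = 14.4333
D_3 = 16.1942
D_4 = 18.1699
TV_4 = 18.4606/(0.095−0.016) = 233.6788
P₀ = Σ Dₜ/(1+r)ᵗ + TV_4/(1+r)^4 = 211.0533

$211.05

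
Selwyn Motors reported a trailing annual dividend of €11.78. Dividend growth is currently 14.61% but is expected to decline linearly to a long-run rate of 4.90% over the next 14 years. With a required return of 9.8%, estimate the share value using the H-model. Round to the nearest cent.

€415.59

H-model: P₀ = D₀[(1+g_L) + H(g_S−g_L)]/(r−g_L), with H = 14/2 = 7.
P₀ = 11.78 × [(1+0.049) + 7×(0.1461−0.049)] / (0.098−0.049)
   = 11.78 × 1.7287 / 0.049 = 415.5936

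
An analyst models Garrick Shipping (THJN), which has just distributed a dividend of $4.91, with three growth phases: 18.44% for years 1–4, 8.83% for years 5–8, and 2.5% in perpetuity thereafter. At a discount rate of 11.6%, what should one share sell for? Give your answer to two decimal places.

Three-stage DDM. Project D₁…D_8; terminal Gordon value at t=8 with g = 0.025; discount at r = 0.116.
D_1 = 5.8154
D_2 = 6.8878
D_3 = 8.1579
D_4 = 9.6622
D_5 = 10.5153
D_6 = 11.4439
D_7 = 12.4543
D_8 = 13.5541
TV_8 = 13.8929/(0.116−0.025) = 152.6694
P₀ = Σ Dₜ/(1+r)ᵗ + TV_8/(1+r)^8 = 109.6983

$109.70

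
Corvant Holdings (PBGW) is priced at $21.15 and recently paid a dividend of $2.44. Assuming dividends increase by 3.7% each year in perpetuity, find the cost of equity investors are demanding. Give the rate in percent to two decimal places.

Rearranging the constant-growth DDM: r = D₁/P₀ + g.
D₁ = 2.44 × (1 + 0.037) = 2.5303.
r = 2.5303 / 21.15 + 0.037 = 0.11963 + 0.037 = 0.15663

15.66%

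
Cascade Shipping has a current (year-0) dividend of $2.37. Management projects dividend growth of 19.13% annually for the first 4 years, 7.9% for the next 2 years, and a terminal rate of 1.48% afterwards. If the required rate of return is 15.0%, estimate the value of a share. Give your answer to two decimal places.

Three-stage DDM. Project D₁…D_6; terminal Gordon value at t=6 with g = 0.0148; discount at r = 0.15.
D_1 = 2.8234
D_2 = 3.3635
D_3 = 4.0069
D_4 = 4.7735
D_5 = 5.1506
D_6 = 5.5575
TV_6 = 5.6397/(0.15−0.0148) = 41.7138
P₀ = Σ Dₜ/(1+r)ᵗ + TV_6/(1+r)^6 = 33.3597

$33.36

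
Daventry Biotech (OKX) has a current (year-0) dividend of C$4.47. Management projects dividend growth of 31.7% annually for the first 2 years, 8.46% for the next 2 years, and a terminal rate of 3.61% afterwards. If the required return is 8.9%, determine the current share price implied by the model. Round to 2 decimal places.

C$151.95

Three-stage DDM. Project D₁…D_4; terminal Gordon value at t=4 with g = 0.0361; discount at r = 0.089.
D_1 = 5.8870
D_2 = 7.7532
D_3 = 8.4091
D_4 = 9.1205
TV_4 = 9.4497/(0.089−0.0361) = 178.6341
P₀ = Σ Dₜ/(1+r)ᵗ + TV_4/(1+r)^4 = 151.9541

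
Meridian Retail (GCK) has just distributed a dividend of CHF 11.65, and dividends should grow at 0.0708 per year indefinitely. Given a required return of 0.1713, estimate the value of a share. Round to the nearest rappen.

CHF 124.13

Gordon growth model: P₀ = D₁/(r − g). D₁ = 11.65 × (1 + 0.0708) = 12.4748.
P₀ = 12.4748 / (0.1713 − 0.0708) = 12.4748 / 0.1005 = 124.1276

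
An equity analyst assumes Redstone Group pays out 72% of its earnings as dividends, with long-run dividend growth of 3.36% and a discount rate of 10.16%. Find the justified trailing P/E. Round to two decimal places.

10.94

Justified trailing P/E = b(1+g)/(r−g) = 0.72×(1+0.0336)/(0.1016−0.0336) = 10.9440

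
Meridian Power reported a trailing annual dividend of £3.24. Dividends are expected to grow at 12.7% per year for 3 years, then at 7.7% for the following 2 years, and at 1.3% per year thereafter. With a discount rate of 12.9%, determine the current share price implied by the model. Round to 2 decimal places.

£41.30

Three-stage DDM. Project D₁…D_5; terminal Gordon value at t=5 with g = 0.013; discount at r = 0.129.
D_1 = 3.6515
D_2 = 4.1152
D_3 = 4.6379
D_4 = 4.9950
D_5 = 5.3796
TV_5 = 5.4495/(0.129−0.013) = 46.9786
P₀ = Σ Dₜ/(1+r)ᵗ + TV_5/(1+r)^5 = 41.3039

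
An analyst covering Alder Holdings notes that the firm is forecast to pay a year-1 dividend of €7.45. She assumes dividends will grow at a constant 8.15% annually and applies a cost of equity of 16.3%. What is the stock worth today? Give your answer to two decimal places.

Gordon growth model: P₀ = D₁/(r − g), with D₁ = 7.45 given directly.
P₀ = 7.4500 / (0.163 − 0.0815) = 7.4500 / 0.0815 = 91.4110

€91.41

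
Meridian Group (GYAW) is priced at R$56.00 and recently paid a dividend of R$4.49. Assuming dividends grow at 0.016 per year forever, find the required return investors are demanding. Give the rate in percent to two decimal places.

Rearranging the constant-growth DDM: r = D₁/P₀ + g.
D₁ = 4.49 × (1 + 0.016) = 4.5618.
r = 4.5618 / 56.00 + 0.016 = 0.08146 + 0.016 = 0.09746

9.75%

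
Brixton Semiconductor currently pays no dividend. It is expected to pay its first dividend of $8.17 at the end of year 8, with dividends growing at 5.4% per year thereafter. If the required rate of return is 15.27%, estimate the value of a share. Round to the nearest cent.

Deferred-dividend DDM. At t=7 the remaining stream is a growing perpetuity with first payment D_8 = 8.17.
V_7 = D_8/(r−g) = 8.17/(0.1527−0.054) = 82.7761
P₀ = V_7/(1+r)^7 = 82.7761/(1+0.1527)^7 = 30.6119

$30.61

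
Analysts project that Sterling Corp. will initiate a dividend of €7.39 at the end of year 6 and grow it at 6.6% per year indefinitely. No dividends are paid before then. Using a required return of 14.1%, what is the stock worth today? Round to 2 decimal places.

€50.95

Deferred-dividend DDM. At t=5 the remaining stream is a growing perpetuity with first payment D_6 = 7.39.
V_5 = D_6/(r−g) = 7.39/(0.141−0.066) = 98.5333
P₀ = V_5/(1+r)^5 = 98.5333/(1+0.141)^5 = 50.9513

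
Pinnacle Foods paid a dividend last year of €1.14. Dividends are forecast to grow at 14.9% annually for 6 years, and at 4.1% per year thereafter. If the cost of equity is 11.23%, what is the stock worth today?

€27.90

Two-stage DDM. Project D₁…D_6 at 0.149, terminal growth 0.041, discount at r = 0.1123.
D_1 = 1.3099
D_2 = 1.5050
D_3 = 1.7293
D_4 = 1.9869
D_5 = 2.2830
D_6 = 2.6232
Terminal value at t=6: TV = D_7/(r−g) = 2.7307/(0.1123−0.041) = 38.2989
P₀ = 1.3099/(1+0.1123)^1 + 1.5050/(1+0.1123)^2 + 1.7293/(1+0.1123)^3 + 1.9869/(1+0.1123)^4 + 2.2830/(1+0.1123)^5 + 2.6232/(1+0.1123)^6 + 38.2989/(1+0.1123)^6 = 27.8982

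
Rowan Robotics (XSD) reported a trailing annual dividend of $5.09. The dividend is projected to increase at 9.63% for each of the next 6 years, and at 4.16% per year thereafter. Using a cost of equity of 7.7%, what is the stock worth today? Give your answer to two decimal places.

Two-stage DDM. Project D₁…D_6 at 0.0963, terminal growth 0.0416, discount at r = 0.077.
D_1 = 5.5802
D_2 = 6.1175
D_3 = 6.7067
D_4 = 7.3525
D_5 = 8.0606
D_6 = 8.8368
Terminal value at t=6: TV = D_7/(r−g) = 9.2044/(0.077−0.0416) = 260.0112
P₀ = 5.5802/(1+0.077)^1 + 6.1175/(1+0.077)^2 + 6.7067/(1+0.077)^3 + 7.3525/(1+0.077)^4 + 8.0606/(1+0.077)^5 + 8.8368/(1+0.077)^6 + 260.0112/(1+0.077)^6 = 199.1225

$199.12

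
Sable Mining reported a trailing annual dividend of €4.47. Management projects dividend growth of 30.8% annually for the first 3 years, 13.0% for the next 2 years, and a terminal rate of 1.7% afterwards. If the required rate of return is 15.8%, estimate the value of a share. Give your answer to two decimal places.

Three-stage DDM. Project D₁…D_5; terminal Gordon value at t=5 with g = 0.017; discount at r = 0.158.
D_1 = 5.8468
D_2 = 7.6476
D_3 = 10.0030
D_4 = 11.3034
D_5 = 12.7728
TV_5 = 12.9900/(0.158−0.017) = 92.1275
P₀ = Σ Dₜ/(1+r)ᵗ + TV_5/(1+r)^5 = 73.8571

€73.86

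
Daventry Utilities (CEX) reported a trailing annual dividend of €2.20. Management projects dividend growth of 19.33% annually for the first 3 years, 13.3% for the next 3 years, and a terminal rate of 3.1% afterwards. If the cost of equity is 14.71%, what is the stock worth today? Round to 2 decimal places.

Three-stage DDM. Project D₁…D_6; terminal Gordon value at t=6 with g = 0.031; discount at r = 0.1471.
D_1 = 2.6253
D_2 = 3.1327
D_3 = 3.7383
D_4 = 4.2355
D_5 = 4.7988
D_6 = 5.4370
TV_6 = 5.6056/(0.1471−0.031) = 48.2823
P₀ = Σ Dₜ/(1+r)ᵗ + TV_6/(1+r)^6 = 35.5873

€35.59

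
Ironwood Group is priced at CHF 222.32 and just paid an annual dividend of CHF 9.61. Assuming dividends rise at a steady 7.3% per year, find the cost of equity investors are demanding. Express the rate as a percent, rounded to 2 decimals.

11.94%

Rearranging the constant-growth DDM: r = D₁/P₀ + g.
D₁ = 9.61 × (1 + 0.073) = 10.3115.
r = 10.3115 / 222.32 + 0.073 = 0.04638 + 0.073 = 0.11938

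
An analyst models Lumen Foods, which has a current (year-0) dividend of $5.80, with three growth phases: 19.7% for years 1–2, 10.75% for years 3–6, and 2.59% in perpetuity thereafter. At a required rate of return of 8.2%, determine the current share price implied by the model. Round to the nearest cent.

$186.11

Three-stage DDM. Project D₁…D_6; terminal Gordon value at t=6 with g = 0.0259; discount at r = 0.082.
D_1 = 6.9426
D_2 = 8.3103
D_3 = 9.2036
D_4 = 10.1930
D_5 = 11.2888
D_6 = 12.5023
TV_6 = 12.8261/(0.082−0.0259) = 228.6301
P₀ = Σ Dₜ/(1+r)ᵗ + TV_6/(1+r)^6 = 186.1066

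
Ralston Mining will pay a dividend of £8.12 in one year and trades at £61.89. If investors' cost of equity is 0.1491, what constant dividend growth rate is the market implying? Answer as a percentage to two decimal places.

1.79%

From P₀ = D₁/(r − g), the implied growth is g = r − D₁/P₀.
g = 0.1491 − 8.12/61.89 = 0.1491 − 0.13120 = 0.01790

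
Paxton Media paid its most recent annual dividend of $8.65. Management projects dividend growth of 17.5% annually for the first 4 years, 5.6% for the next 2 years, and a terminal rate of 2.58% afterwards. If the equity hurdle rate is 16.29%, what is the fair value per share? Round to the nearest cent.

$106.76

Three-stage DDM. Project D₁…D_6; terminal Gordon value at t=6 with g = 0.0258; discount at r = 0.1629.
D_1 = 10.1638
D_2 = 11.9424
D_3 = 14.0323
D_4 = 16.4880
D_5 = 17.4113
D_6 = 18.3863
TV_6 = 18.8607/(0.1629−0.0258) = 137.5690
P₀ = Σ Dₜ/(1+r)ᵗ + TV_6/(1+r)^6 = 106.7552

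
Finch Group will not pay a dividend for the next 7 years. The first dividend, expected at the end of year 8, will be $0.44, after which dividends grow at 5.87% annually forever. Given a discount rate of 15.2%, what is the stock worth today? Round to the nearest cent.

$1.75

Deferred-dividend DDM. At t=7 the remaining stream is a growing perpetuity with first payment D_8 = 0.44.
V_7 = D_8/(r−g) = 0.44/(0.152−0.0587) = 4.7160
P₀ = V_7/(1+r)^7 = 4.7160/(1+0.152)^7 = 1.7515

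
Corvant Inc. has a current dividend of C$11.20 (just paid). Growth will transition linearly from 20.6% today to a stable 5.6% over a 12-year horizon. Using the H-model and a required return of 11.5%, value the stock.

C$371.31

H-model: P₀ = D₀[(1+g_L) + H(g_S−g_L)]/(r−g_L), with H = 12/2 = 6.
P₀ = 11.20 × [(1+0.056) + 6×(0.206−0.056)] / (0.115−0.056)
   = 11.20 × 1.9560 / 0.059 = 371.3085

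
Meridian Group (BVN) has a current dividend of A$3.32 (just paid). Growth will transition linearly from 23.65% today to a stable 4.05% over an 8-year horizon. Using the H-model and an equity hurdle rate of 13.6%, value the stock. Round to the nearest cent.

H-model: P₀ = D₀[(1+g_L) + H(g_S−g_L)]/(r−g_L), with H = 8/2 = 4.
P₀ = 3.32 × [(1+0.0405) + 4×(0.2365−0.0405)] / (0.136−0.0405)
   = 3.32 × 1.8245 / 0.0955 = 63.4276

A$63.43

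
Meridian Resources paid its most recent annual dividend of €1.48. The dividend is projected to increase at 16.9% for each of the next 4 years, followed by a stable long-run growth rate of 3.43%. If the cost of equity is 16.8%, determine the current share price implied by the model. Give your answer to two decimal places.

Two-stage DDM. Project D₁…D_4 at 0.169, terminal growth 0.0343, discount at r = 0.168.
D_1 = 1.7301
D_2 = 2.0225
D_3 = 2.3643
D_4 = 2.7639
Terminal value at t=4: TV = D_5/(r−g) = 2.8587/(0.168−0.0343) = 21.3813
P₀ = 1.7301/(1+0.168)^1 + 2.0225/(1+0.168)^2 + 2.3643/(1+0.168)^3 + 2.7639/(1+0.168)^4 + 21.3813/(1+0.168)^4 = 17.4212

€17.42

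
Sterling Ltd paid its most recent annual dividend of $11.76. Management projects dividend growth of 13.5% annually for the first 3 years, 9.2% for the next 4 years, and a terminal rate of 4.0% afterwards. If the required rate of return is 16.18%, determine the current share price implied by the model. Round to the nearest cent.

Three-stage DDM. Project D₁…D_7; terminal Gordon value at t=7 with g = 0.04; discount at r = 0.1618.
D_1 = 13.3476
D_2 = 15.1495
D_3 = 17.1947
D_4 = 18.7766
D_5 = 20.5041
D_6 = 22.3904
D_7 = 24.4504
TV_7 = 25.4284/(0.1618−0.04) = 208.7716
P₀ = Σ Dₜ/(1+r)ᵗ + TV_7/(1+r)^7 = 144.4051

$144.41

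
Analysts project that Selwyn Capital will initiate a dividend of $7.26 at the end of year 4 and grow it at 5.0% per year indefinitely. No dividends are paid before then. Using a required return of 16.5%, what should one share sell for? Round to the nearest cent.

$39.93

Deferred-dividend DDM. At t=3 the remaining stream is a growing perpetuity with first payment D_4 = 7.26.
V_3 = D_4/(r−g) = 7.26/(0.165−0.05) = 63.1304
P₀ = V_3/(1+r)^3 = 63.1304/(1+0.165)^3 = 39.9265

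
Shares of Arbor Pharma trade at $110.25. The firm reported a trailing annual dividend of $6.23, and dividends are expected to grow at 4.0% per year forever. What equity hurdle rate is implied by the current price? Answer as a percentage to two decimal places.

Rearranging the constant-growth DDM: r = D₁/P₀ + g.
D₁ = 6.23 × (1 + 0.04) = 6.4792.
r = 6.4792 / 110.25 + 0.04 = 0.05877 + 0.04 = 0.09877

9.88%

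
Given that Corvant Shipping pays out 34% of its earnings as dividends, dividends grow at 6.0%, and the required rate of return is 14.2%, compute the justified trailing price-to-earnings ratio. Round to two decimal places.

4.40

Justified trailing P/E = b(1+g)/(r−g) = 0.34×(1+0.06)/(0.142−0.06) = 4.3951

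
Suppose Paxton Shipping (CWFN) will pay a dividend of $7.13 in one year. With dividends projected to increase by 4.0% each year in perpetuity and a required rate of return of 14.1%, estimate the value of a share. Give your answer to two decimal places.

$70.59

Gordon growth model: P₀ = D₁/(r − g), with D₁ = 7.13 given directly.
P₀ = 7.1300 / (0.141 − 0.04) = 7.1300 / 0.101 = 70.5941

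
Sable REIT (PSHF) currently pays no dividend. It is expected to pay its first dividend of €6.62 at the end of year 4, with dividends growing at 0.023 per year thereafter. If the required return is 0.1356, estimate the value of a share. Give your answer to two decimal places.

€40.15

Deferred-dividend DDM. At t=3 the remaining stream is a growing perpetuity with first payment D_4 = 6.62.
V_3 = D_4/(r−g) = 6.62/(0.1356−0.023) = 58.7922
P₀ = V_3/(1+r)^3 = 58.7922/(1+0.1356)^3 = 40.1461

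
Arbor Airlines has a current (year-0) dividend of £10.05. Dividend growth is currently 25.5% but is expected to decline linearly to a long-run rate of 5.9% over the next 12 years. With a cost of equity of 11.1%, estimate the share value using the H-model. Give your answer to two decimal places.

£431.96

H-model: P₀ = D₀[(1+g_L) + H(g_S−g_L)]/(r−g_L), with H = 12/2 = 6.
P₀ = 10.05 × [(1+0.059) + 6×(0.255−0.059)] / (0.111−0.059)
   = 10.05 × 2.2350 / 0.052 = 431.9567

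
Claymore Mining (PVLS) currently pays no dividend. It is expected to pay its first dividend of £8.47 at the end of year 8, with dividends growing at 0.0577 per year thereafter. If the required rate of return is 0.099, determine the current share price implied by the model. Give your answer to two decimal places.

£105.91

Deferred-dividend DDM. At t=7 the remaining stream is a growing perpetuity with first payment D_8 = 8.47.
V_7 = D_8/(r−g) = 8.47/(0.099−0.0577) = 205.0847
P₀ = V_7/(1+r)^7 = 205.0847/(1+0.099)^7 = 105.9131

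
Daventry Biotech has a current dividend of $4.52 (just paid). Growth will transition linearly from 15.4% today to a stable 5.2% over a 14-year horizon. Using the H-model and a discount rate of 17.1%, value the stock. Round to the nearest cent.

$67.08

H-model: P₀ = D₀[(1+g_L) + H(g_S−g_L)]/(r−g_L), with H = 14/2 = 7.
P₀ = 4.52 × [(1+0.052) + 7×(0.154−0.052)] / (0.171−0.052)
   = 4.52 × 1.7660 / 0.119 = 67.0783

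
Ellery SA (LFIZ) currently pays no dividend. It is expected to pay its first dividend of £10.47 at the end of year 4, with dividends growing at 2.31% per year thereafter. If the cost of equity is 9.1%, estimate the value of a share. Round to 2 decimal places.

Deferred-dividend DDM. At t=3 the remaining stream is a growing perpetuity with first payment D_4 = 10.47.
V_3 = D_4/(r−g) = 10.47/(0.091−0.0231) = 154.1973
P₀ = V_3/(1+r)^3 = 154.1973/(1+0.091)^3 = 118.7415

£118.74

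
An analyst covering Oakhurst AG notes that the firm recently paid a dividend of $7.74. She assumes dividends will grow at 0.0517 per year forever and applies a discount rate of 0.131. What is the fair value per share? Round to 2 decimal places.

Gordon growth model: P₀ = D₁/(r − g). D₁ = 7.74 × (1 + 0.0517) = 8.1402.
P₀ = 8.1402 / (0.131 − 0.0517) = 8.1402 / 0.0793 = 102.6502

$102.65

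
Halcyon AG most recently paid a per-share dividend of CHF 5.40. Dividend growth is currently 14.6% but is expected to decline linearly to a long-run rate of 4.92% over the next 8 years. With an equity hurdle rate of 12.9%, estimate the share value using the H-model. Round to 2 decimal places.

H-model: P₀ = D₀[(1+g_L) + H(g_S−g_L)]/(r−g_L), with H = 8/2 = 4.
P₀ = 5.40 × [(1+0.0492) + 4×(0.146−0.0492)] / (0.129−0.0492)
   = 5.40 × 1.4364 / 0.0798 = 97.2000

CHF 97.20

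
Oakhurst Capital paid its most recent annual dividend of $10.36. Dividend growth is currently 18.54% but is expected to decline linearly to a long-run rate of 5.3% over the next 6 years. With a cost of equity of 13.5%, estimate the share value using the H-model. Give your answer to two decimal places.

H-model: P₀ = D₀[(1+g_L) + H(g_S−g_L)]/(r−g_L), with H = 6/2 = 3.
P₀ = 10.36 × [(1+0.053) + 3×(0.1854−0.053)] / (0.135−0.053)
   = 10.36 × 1.4502 / 0.082 = 183.2204

$183.22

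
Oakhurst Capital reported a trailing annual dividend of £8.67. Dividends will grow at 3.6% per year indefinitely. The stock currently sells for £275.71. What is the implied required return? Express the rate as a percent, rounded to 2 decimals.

Rearranging the constant-growth DDM: r = D₁/P₀ + g.
D₁ = 8.67 × (1 + 0.036) = 8.9821.
r = 8.9821 / 275.71 + 0.036 = 0.03258 + 0.036 = 0.06858

6.86%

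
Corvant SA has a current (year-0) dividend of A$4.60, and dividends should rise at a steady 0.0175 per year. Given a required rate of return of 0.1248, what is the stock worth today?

Gordon growth model: P₀ = D₁/(r − g). D₁ = 4.60 × (1 + 0.0175) = 4.6805.
P₀ = 4.6805 / (0.1248 − 0.0175) = 4.6805 / 0.1073 = 43.6207

A$43.62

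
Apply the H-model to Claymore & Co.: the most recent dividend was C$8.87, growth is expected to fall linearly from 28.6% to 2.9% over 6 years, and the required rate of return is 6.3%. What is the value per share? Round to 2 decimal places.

H-model: P₀ = D₀[(1+g_L) + H(g_S−g_L)]/(r−g_L), with H = 6/2 = 3.
P₀ = 8.87 × [(1+0.029) + 3×(0.286−0.029)] / (0.063−0.029)
   = 8.87 × 1.8000 / 0.034 = 469.5882

C$469.59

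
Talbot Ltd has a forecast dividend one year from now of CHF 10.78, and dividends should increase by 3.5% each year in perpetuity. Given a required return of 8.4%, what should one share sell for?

CHF 220.00

Gordon growth model: P₀ = D₁/(r − g), with D₁ = 10.78 given directly.
P₀ = 10.7800 / (0.084 − 0.035) = 10.7800 / 0.049 = 220.0000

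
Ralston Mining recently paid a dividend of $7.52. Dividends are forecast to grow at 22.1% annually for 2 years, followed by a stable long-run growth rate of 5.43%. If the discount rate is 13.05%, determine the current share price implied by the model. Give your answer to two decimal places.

$138.27

Two-stage DDM. Project D₁…D_2 at 0.221, terminal growth 0.0543, discount at r = 0.1305.
D_1 = 9.1819
D_2 = 11.2111
Terminal value at t=2: TV = D_3/(r−g) = 11.8199/(0.1305−0.0543) = 155.1166
P₀ = 9.1819/(1+0.1305)^1 + 11.2111/(1+0.1305)^2 + 155.1166/(1+0.1305)^2 = 138.2658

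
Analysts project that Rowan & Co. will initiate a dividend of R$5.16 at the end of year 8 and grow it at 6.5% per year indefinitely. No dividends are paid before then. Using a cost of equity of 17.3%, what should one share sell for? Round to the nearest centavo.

R$15.64

Deferred-dividend DDM. At t=7 the remaining stream is a growing perpetuity with first payment D_8 = 5.16.
V_7 = D_8/(r−g) = 5.16/(0.173−0.065) = 47.7778
P₀ = V_7/(1+r)^7 = 47.7778/(1+0.173)^7 = 15.6365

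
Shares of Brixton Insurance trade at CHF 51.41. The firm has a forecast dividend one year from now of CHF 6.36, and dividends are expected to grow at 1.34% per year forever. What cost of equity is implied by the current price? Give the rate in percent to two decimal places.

13.71%

Rearranging the constant-growth DDM: r = D₁/P₀ + g.
r = 6.3600 / 51.41 + 0.0134 = 0.12371 + 0.0134 = 0.13711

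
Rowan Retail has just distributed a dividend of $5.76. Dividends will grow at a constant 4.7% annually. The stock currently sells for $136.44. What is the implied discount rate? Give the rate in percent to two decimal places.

9.12%

Rearranging the constant-growth DDM: r = D₁/P₀ + g.
D₁ = 5.76 × (1 + 0.047) = 6.0307.
r = 6.0307 / 136.44 + 0.047 = 0.04420 + 0.047 = 0.09120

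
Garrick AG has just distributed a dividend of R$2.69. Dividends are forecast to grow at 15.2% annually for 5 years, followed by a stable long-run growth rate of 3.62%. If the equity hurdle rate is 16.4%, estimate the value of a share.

R$33.75

Two-stage DDM. Project D₁…D_5 at 0.152, terminal growth 0.0362, discount at r = 0.164.
D_1 = 3.0989
D_2 = 3.5699
D_3 = 4.1125
D_4 = 4.7376
D_5 = 5.4578
Terminal value at t=5: TV = D_6/(r−g) = 5.6553/(0.164−0.0362) = 44.2514
P₀ = 3.0989/(1+0.164)^1 + 3.5699/(1+0.164)^2 + 4.1125/(1+0.164)^3 + 4.7376/(1+0.164)^4 + 5.4578/(1+0.164)^5 + 44.2514/(1+0.164)^5 = 33.7489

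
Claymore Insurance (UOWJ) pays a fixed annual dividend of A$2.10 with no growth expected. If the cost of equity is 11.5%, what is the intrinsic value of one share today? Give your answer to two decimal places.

Zero-growth DDM (perpetuity): P₀ = D/r = 2.10 / 0.115 = 18.2609

A$18.26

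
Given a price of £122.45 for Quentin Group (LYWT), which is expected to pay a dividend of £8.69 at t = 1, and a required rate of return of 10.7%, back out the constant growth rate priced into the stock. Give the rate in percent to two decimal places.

3.60%

From P₀ = D₁/(r − g), the implied growth is g = r − D₁/P₀.
g = 0.107 − 8.69/122.45 = 0.107 − 0.07097 = 0.03603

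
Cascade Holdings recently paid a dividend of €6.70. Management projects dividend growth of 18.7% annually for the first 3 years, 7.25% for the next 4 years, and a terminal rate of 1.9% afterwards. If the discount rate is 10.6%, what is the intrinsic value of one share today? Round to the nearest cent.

Three-stage DDM. Project D₁…D_7; terminal Gordon value at t=7 with g = 0.019; discount at r = 0.106.
D_1 = 7.9529
D_2 = 9.4401
D_3 = 11.2054
D_4 = 12.0178
D_5 = 12.8891
D_6 = 13.8235
D_7 = 14.8257
TV_7 = 15.1074/(0.106−0.019) = 173.6485
P₀ = Σ Dₜ/(1+r)ᵗ + TV_7/(1+r)^7 = 139.6665

€139.67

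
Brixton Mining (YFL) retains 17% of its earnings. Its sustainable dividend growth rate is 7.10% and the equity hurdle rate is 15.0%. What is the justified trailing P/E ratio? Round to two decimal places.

11.25

Payout ratio b = 1 − 0.17 = 0.83.
Justified trailing P/E = b(1+g)/(r−g) = 0.83×(1+0.071)/(0.15−0.071) = 11.2523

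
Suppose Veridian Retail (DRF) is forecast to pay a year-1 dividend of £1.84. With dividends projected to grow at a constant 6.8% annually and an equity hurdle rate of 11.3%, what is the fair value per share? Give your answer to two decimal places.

Gordon growth model: P₀ = D₁/(r − g), with D₁ = 1.84 given directly.
P₀ = 1.8400 / (0.113 − 0.068) = 1.8400 / 0.045 = 40.8889

£40.89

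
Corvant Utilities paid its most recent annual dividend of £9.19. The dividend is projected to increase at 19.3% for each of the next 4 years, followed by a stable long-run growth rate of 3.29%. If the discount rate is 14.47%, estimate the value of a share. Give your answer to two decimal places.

Two-stage DDM. Project D₁…D_4 at 0.193, terminal growth 0.0329, discount at r = 0.1447.
D_1 = 10.9637
D_2 = 13.0797
D_3 = 15.6040
D_4 = 18.6156
Terminal value at t=4: TV = D_5/(r−g) = 19.2281/(0.1447−0.0329) = 171.9863
P₀ = 10.9637/(1+0.1447)^1 + 13.0797/(1+0.1447)^2 + 15.6040/(1+0.1447)^3 + 18.6156/(1+0.1447)^4 + 171.9863/(1+0.1447)^4 = 140.9723

£140.97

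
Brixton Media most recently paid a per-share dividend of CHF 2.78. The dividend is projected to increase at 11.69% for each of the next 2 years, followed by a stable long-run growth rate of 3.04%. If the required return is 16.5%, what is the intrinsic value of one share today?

Two-stage DDM. Project D₁…D_2 at 0.1169, terminal growth 0.0304, discount at r = 0.165.
D_1 = 3.1050
D_2 = 3.4680
Terminal value at t=2: TV = D_3/(r−g) = 3.5734/(0.165−0.0304) = 26.5481
P₀ = 3.1050/(1+0.165)^1 + 3.4680/(1+0.165)^2 + 26.5481/(1+0.165)^2 = 24.7810

CHF 24.78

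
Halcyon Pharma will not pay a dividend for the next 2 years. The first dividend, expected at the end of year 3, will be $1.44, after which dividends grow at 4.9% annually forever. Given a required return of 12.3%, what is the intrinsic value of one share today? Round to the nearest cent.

$15.43

Deferred-dividend DDM. At t=2 the remaining stream is a growing perpetuity with first payment D_3 = 1.44.
V_2 = D_3/(r−g) = 1.44/(0.123−0.049) = 19.4595
P₀ = V_2/(1+r)^2 = 19.4595/(1+0.123)^2 = 15.4302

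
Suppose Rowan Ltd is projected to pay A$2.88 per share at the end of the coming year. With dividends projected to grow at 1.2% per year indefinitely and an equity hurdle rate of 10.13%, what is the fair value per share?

Gordon growth model: P₀ = D₁/(r − g), with D₁ = 2.88 given directly.
P₀ = 2.8800 / (0.1013 − 0.012) = 2.8800 / 0.0893 = 32.2508

A$32.25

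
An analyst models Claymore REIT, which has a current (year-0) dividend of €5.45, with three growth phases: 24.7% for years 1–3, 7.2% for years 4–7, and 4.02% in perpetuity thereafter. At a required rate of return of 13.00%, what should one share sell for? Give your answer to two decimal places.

€114.42

Three-stage DDM. Project D₁…D_7; terminal Gordon value at t=7 with g = 0.0402; discount at r = 0.13.
D_1 = 6.7961
D_2 = 8.4748
D_3 = 10.5681
D_4 = 11.3290
D_5 = 12.1447
D_6 = 13.0191
D_7 = 13.9565
TV_7 = 14.5175/(0.13−0.0402) = 161.6648
P₀ = Σ Dₜ/(1+r)ᵗ + TV_7/(1+r)^7 = 114.4184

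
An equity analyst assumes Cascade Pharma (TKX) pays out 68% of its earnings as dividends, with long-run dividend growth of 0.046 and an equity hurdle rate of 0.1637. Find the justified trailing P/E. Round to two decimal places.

Justified trailing P/E = b(1+g)/(r−g) = 0.68×(1+0.046)/(0.1637−0.046) = 6.0432

6.04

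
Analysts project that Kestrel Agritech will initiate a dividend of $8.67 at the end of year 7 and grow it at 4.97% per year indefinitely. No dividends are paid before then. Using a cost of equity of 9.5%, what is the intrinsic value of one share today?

$111.03

Deferred-dividend DDM. At t=6 the remaining stream is a growing perpetuity with first payment D_7 = 8.67.
V_6 = D_7/(r−g) = 8.67/(0.095−0.0497) = 191.3907
P₀ = V_6/(1+r)^6 = 191.3907/(1+0.095)^6 = 111.0289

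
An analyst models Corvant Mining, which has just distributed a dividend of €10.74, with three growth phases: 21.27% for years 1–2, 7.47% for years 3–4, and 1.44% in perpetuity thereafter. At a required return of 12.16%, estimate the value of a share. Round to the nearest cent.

Three-stage DDM. Project D₁…D_4; terminal Gordon value at t=4 with g = 0.0144; discount at r = 0.1216.
D_1 = 13.0244
D_2 = 15.7947
D_3 = 16.9746
D_4 = 18.2425
TV_4 = 18.5052/(0.1216−0.0144) = 172.6235
P₀ = Σ Dₜ/(1+r)ᵗ + TV_4/(1+r)^4 = 156.8066

€156.81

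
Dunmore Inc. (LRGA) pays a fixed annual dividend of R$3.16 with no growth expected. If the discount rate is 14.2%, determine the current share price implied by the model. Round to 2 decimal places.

R$22.25

Zero-growth DDM (perpetuity): P₀ = D/r = 3.16 / 0.142 = 22.2535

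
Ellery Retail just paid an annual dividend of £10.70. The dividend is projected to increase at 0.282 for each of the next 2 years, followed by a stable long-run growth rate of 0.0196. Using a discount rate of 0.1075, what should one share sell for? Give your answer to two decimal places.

£193.03

Two-stage DDM. Project D₁…D_2 at 0.282, terminal growth 0.0196, discount at r = 0.1075.
D_1 = 13.7174
D_2 = 17.5857
Terminal value at t=2: TV = D_3/(r−g) = 17.9304/(0.1075−0.0196) = 203.9862
P₀ = 13.7174/(1+0.1075)^1 + 17.5857/(1+0.1075)^2 + 203.9862/(1+0.1075)^2 = 193.0314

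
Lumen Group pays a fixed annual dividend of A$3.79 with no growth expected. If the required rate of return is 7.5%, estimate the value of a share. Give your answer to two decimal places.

A$50.53

Zero-growth DDM (perpetuity): P₀ = D/r = 3.79 / 0.075 = 50.5333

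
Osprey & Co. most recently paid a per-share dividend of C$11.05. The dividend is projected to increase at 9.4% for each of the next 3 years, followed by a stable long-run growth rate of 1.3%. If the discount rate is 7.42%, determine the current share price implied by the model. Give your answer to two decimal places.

Two-stage DDM. Project D₁…D_3 at 0.094, terminal growth 0.013, discount at r = 0.0742.
D_1 = 12.0887
D_2 = 13.2250
D_3 = 14.4682
Terminal value at t=3: TV = D_4/(r−g) = 14.6563/(0.0742−0.013) = 239.4817
P₀ = 12.0887/(1+0.0742)^1 + 13.2250/(1+0.0742)^2 + 14.4682/(1+0.0742)^3 + 239.4817/(1+0.0742)^3 = 227.5915

C$227.59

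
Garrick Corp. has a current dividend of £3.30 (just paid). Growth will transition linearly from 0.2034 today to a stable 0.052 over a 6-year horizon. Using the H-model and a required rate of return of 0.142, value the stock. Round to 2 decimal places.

H-model: P₀ = D₀[(1+g_L) + H(g_S−g_L)]/(r−g_L), with H = 6/2 = 3.
P₀ = 3.30 × [(1+0.052) + 3×(0.2034−0.052)] / (0.142−0.052)
   = 3.30 × 1.5062 / 0.09 = 55.2273

£55.23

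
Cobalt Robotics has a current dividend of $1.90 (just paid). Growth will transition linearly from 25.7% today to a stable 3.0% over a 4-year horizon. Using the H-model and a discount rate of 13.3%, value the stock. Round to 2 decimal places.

H-model: P₀ = D₀[(1+g_L) + H(g_S−g_L)]/(r−g_L), with H = 4/2 = 2.
P₀ = 1.90 × [(1+0.03) + 2×(0.257−0.03)] / (0.133−0.03)
   = 1.90 × 1.4840 / 0.103 = 27.3748

$27.37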